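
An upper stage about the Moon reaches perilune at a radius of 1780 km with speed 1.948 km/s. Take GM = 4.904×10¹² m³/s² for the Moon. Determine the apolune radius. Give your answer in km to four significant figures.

r_p = 1.780×10⁶ m.
Specific energy ε = v²/2 − μ/r = -8.577×10⁵ J/kg, so a = −μ/(2ε) = 2.859×10⁶ m.
The apsides satisfy r_p + r_a = 2a, so the apolune radius is 2a − r_p = 3.938×10⁶ m = 3937.6 km.

apolune radius ≈ 3938 km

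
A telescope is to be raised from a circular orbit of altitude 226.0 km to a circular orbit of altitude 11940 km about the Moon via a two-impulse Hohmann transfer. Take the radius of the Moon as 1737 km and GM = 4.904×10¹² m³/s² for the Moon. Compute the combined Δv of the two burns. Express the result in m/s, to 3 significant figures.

r₁ = 1737 + 226.0 = 1963.0 km = 1.9630×10⁶ m.
r₂ = 1737 + 11940 = 13677 km = 1.3677×10⁷ m.
Transfer ellipse a_t = (r₁ + r₂)/2 = 7.820×10⁶ m.
At r₁: circular v_c1 = √(μ/r₁) = 1581 m/s; transfer-perilune v_p = √[μ(2/r₁ − 1/a_t)] = 2090 m/s.
Δv₁ = v_p − v_c1 = 509.7 m/s.
At r₂: circular v_c2 = √(μ/r₂) = 598.8 m/s; transfer-apolune v_a = √[μ(2/r₂ − 1/a_t)] = 300.0 m/s.
Δv₂ = v_c2 − v_a = 298.8 m/s.
Total Δv = Δv₁ + Δv₂ = 808.5 m/s.

Δv_total ≈ 809 m/s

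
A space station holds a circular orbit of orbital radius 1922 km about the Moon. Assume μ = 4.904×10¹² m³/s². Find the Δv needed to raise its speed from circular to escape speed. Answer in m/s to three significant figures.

r = 1922 km = 1.922×10⁶ m.
Circular speed v_c = √(μ/r) = 1597 m/s.
Escape speed v_esc = √(2μ/r) = √2 × v_c = 2259 m/s.
Δv = v_esc − v_c = 661.6 m/s.

Δv ≈ 662 m/s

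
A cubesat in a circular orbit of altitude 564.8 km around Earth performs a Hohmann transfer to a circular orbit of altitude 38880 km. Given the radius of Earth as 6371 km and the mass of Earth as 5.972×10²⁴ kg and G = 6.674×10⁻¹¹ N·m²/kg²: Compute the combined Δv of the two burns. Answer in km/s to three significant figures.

μ = GM = 6.674×10⁻¹¹ × 5.972×10²⁴ = 3.986×10¹⁴ m³/s².
r₁ = 6371 + 564.8 = 6935.8 km = 6.9358×10⁶ m.
r₂ = 6371 + 38880 = 45251 km = 4.5251×10⁷ m.
Transfer ellipse a_t = (r₁ + r₂)/2 = 2.609×10⁷ m.
At r₁: circular v_c1 = √(μ/r₁) = 7581 m/s; transfer-perigee v_p = √[μ(2/r₁ − 1/a_t)] = 9983 m/s.
Δv₁ = v_p − v_c1 = 2402 m/s.
At r₂: circular v_c2 = √(μ/r₂) = 2968 m/s; transfer-apogee v_a = √[μ(2/r₂ − 1/a_t)] = 1530 m/s.
Δv₂ = v_c2 − v_a = 1438 m/s.
Total Δv = Δv₁ + Δv₂ = 3840 m/s = 3.840 km/s.

Δv_total ≈ 3.84 km/s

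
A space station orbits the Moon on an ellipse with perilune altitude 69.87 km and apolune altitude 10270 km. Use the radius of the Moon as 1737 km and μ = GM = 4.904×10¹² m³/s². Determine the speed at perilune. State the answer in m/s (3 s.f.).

v ≈ 2170 m/s

r_p = 1737 + 69.87 = 1806.9 km = 1.8069×10⁶ m.
r_a = 1737 + 10270 = 12007 km = 1.2007×10⁷ m.
Semi-major axis a = (r_p + r_a)/2 = 6906.9 km = 6.907×10⁶ m.
Vis-viva: v² = μ(2/r − 1/a) = 4.904×10¹² × (1.107×10⁻⁶ − 1.448×10⁻⁷) = 4.718×10⁶ m²/s².
v = 2172 m/s.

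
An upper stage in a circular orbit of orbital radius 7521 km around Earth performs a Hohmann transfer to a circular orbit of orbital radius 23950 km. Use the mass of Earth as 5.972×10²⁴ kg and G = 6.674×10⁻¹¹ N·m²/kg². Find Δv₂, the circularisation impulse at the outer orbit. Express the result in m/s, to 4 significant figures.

Δv ≈ 1259 m/s

μ = GM = 6.674×10⁻¹¹ × 5.972×10²⁴ = 3.986×10¹⁴ m³/s².
r₁ = 7521 km = 7.521×10⁶ m.
r₂ = 23950 km = 2.395×10⁷ m.
Transfer ellipse a_t = (r₁ + r₂)/2 = 1.574×10⁷ m.
At r₁: circular v_c1 = √(μ/r₁) = 7280 m/s; transfer-perigee v_p = √[μ(2/r₁ − 1/a_t)] = 8981 m/s.
At r₂: circular v_c2 = √(μ/r₂) = 4079 m/s; transfer-apogee v_a = √[μ(2/r₂ − 1/a_t)] = 2820 m/s.
Δv₂ = v_c2 − v_a = 1259 m/s.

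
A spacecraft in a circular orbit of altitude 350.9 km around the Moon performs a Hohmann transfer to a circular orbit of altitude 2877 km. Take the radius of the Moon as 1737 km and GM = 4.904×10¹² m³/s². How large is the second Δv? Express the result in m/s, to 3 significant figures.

r₁ = 1737 + 350.9 = 2087.9 km = 2.0879×10⁶ m.
r₂ = 1737 + 2877 = 4614.0 km = 4.6140×10⁶ m.
Transfer ellipse a_t = (r₁ + r₂)/2 = 3.351×10⁶ m.
At r₁: circular v_c1 = √(μ/r₁) = 1533 m/s; transfer-perilune v_p = √[μ(2/r₁ − 1/a_t)] = 1798 m/s.
At r₂: circular v_c2 = √(μ/r₂) = 1031 m/s; transfer-apolune v_a = √[μ(2/r₂ − 1/a_t)] = 813.8 m/s.
Δv₂ = v_c2 − v_a = 217.2 m/s.

Δv ≈ 217 m/s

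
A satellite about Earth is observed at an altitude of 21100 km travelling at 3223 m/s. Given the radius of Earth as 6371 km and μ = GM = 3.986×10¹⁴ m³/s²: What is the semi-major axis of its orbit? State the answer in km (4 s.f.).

r = 6371 + 21100 = 27471 km = 2.747×10⁷ m.
Vis-viva rearranged: 1/a = 2/r − v²/μ = 7.280×10⁻⁸ − 2.606×10⁻⁸ = 4.674×10⁻⁸ m⁻¹.
a = 2.139×10⁷ m = 21393 km.

a ≈ 21390 km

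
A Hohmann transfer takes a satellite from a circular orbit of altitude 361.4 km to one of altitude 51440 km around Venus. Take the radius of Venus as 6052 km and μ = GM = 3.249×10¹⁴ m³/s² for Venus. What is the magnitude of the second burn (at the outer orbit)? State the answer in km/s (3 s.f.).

r₁ = 6052 + 361.4 = 6413.4 km = 6.4134×10⁶ m.
r₂ = 6052 + 51440 = 57492 km = 5.7492×10⁷ m.
Transfer ellipse a_t = (r₁ + r₂)/2 = 3.195×10⁷ m.
At r₁: circular v_c1 = √(μ/r₁) = 7118 m/s; transfer-periapsis v_p = √[μ(2/r₁ − 1/a_t)] = 9547 m/s.
At r₂: circular v_c2 = √(μ/r₂) = 2377 m/s; transfer-apoapsis v_a = √[μ(2/r₂ − 1/a_t)] = 1065 m/s.
Δv₂ = v_c2 − v_a = 1312 m/s.
= 1.312 km/s.

Δv ≈ 1.31 km/s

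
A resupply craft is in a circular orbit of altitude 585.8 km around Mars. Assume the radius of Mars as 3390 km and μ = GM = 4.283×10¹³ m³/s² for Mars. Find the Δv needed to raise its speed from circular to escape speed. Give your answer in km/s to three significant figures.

Δv ≈ 1.36 km/s

r = 3390 + 585.8 = 3975.8 km = 3.9758×10⁶ m.
Circular speed v_c = √(μ/r) = 3282 m/s.
Escape speed v_esc = √(2μ/r) = √2 × v_c = 4642 m/s.
Δv = v_esc − v_c = 1360 m/s = 1.360 km/s.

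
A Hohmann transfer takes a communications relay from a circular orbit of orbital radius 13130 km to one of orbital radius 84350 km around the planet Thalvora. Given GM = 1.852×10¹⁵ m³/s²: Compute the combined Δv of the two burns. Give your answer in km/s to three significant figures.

r₁ = 13130 km = 1.313×10⁷ m.
r₂ = 84350 km = 8.435×10⁷ m.
Transfer ellipse a_t = (r₁ + r₂)/2 = 4.874×10⁷ m.
At r₁: circular v_c1 = √(μ/r₁) = 11880 m/s; transfer-periapsis v_p = √[μ(2/r₁ − 1/a_t)] = 15620 m/s.
Δv₁ = v_p − v_c1 = 3747 m/s.
At r₂: circular v_c2 = √(μ/r₂) = 4686 m/s; transfer-apoapsis v_a = √[μ(2/r₂ − 1/a_t)] = 2432 m/s.
Δv₂ = v_c2 − v_a = 2254 m/s.
Total Δv = Δv₁ + Δv₂ = 6001 m/s = 6.001 km/s.

Δv_total ≈ 6.00 km/s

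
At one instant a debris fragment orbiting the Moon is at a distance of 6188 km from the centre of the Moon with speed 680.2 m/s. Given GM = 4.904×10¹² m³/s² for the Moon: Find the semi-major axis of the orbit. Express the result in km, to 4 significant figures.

r = 6.188×10⁶ m.
Vis-viva rearranged: 1/a = 2/r − v²/μ = 3.232×10⁻⁷ − 9.435×10⁻⁸ = 2.289×10⁻⁷ m⁻¹.
a = 4.369×10⁶ m = 4369.5 km.

a ≈ 4369 km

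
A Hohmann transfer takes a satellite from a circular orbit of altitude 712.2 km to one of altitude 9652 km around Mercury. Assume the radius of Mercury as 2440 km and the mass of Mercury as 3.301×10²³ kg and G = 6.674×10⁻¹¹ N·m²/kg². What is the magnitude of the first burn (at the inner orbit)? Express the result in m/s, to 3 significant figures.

Δv ≈ 686 m/s

μ = GM = 6.674×10⁻¹¹ × 3.301×10²³ = 2.203×10¹³ m³/s².
r₁ = 2440 + 712.2 = 3152.2 km = 3.1522×10⁶ m.
r₂ = 2440 + 9652 = 12092 km = 1.2092×10⁷ m.
Transfer ellipse a_t = (r₁ + r₂)/2 = 7.622×10⁶ m.
At r₁: circular v_c1 = √(μ/r₁) = 2644 m/s; transfer-periherm v_p = √[μ(2/r₁ − 1/a_t)] = 3330 m/s.
Δv₁ = v_p − v_c1 = 686.1 m/s.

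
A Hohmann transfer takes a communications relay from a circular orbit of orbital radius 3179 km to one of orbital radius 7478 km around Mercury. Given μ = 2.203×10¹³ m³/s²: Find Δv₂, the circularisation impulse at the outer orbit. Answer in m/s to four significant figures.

r₁ = 3179 km = 3.179×10⁶ m.
r₂ = 7478 km = 7.478×10⁶ m.
Transfer ellipse a_t = (r₁ + r₂)/2 = 5.328×10⁶ m.
At r₁: circular v_c1 = √(μ/r₁) = 2632 m/s; transfer-periherm v_p = √[μ(2/r₁ − 1/a_t)] = 3119 m/s.
At r₂: circular v_c2 = √(μ/r₂) = 1716 m/s; transfer-apoherm v_a = √[μ(2/r₂ − 1/a_t)] = 1326 m/s.
Δv₂ = v_c2 − v_a = 390.6 m/s.

Δv ≈ 390.6 m/s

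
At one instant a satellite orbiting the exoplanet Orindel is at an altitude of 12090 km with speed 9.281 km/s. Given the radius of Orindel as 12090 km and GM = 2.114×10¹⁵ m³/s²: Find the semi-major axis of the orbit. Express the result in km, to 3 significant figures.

r = 12090 + 12090 = 24180 km = 2.418×10⁷ m.
Vis-viva rearranged: 1/a = 2/r − v²/μ = 8.271×10⁻⁸ − 4.075×10⁻⁸ = 4.197×10⁻⁸ m⁻¹.
a = 2.383×10⁷ m = 23828 km.

a ≈ 23800 km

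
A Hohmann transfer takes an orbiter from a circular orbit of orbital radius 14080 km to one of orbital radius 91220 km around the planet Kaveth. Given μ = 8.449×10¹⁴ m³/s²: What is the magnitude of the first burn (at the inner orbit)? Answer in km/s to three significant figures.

Δv ≈ 2.45 km/s

r₁ = 14080 km = 1.408×10⁷ m.
r₂ = 91220 km = 9.122×10⁷ m.
Transfer ellipse a_t = (r₁ + r₂)/2 = 5.265×10⁷ m.
At r₁: circular v_c1 = √(μ/r₁) = 7746 m/s; transfer-periapsis v_p = √[μ(2/r₁ − 1/a_t)] = 10200 m/s.
Δv₁ = v_p − v_c1 = 2450 m/s.
= 2.450 km/s.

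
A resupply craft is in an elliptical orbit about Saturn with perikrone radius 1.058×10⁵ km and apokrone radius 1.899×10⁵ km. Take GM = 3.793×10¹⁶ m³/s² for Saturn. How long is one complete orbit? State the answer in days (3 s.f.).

Semi-major axis a = (r_p + r_a)/2 = (1.0580×10⁵ + 1.8990×10⁵)/2 = 1.4785×10⁵ km = 1.478×10⁸ m.
By Kepler's third law T = 2π√(a³/μ) = 2π × 9.231×10³ = 5.800×10⁴ s.
= 0.6713 days.

T ≈ 0.671 days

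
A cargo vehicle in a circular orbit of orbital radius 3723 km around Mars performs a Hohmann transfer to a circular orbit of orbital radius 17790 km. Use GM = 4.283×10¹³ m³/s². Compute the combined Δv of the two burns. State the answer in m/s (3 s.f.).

Δv_total ≈ 1610 m/s

r₁ = 3723 km = 3.723×10⁶ m.
r₂ = 17790 km = 1.779×10⁷ m.
Transfer ellipse a_t = (r₁ + r₂)/2 = 1.076×10⁷ m.
At r₁: circular v_c1 = √(μ/r₁) = 3392 m/s; transfer-periapsis v_p = √[μ(2/r₁ − 1/a_t)] = 4362 m/s.
Δv₁ = v_p − v_c1 = 970.2 m/s.
At r₂: circular v_c2 = √(μ/r₂) = 1552 m/s; transfer-apoapsis v_a = √[μ(2/r₂ − 1/a_t)] = 912.8 m/s.
Δv₂ = v_c2 − v_a = 638.8 m/s.
Total Δv = Δv₁ + Δv₂ = 1609 m/s.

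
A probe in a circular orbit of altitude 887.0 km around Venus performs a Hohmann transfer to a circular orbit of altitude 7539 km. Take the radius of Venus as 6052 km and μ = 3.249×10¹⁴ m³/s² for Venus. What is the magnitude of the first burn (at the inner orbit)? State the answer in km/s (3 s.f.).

r₁ = 6052 + 887.0 = 6939.0 km = 6.9390×10⁶ m.
r₂ = 6052 + 7539 = 13591 km = 1.3591×10⁷ m.
Transfer ellipse a_t = (r₁ + r₂)/2 = 1.026×10⁷ m.
At r₁: circular v_c1 = √(μ/r₁) = 6843 m/s; transfer-periapsis v_p = √[μ(2/r₁ − 1/a_t)] = 7874 m/s.
Δv₁ = v_p − v_c1 = 1031 m/s.
= 1.031 km/s.

Δv ≈ 1.03 km/s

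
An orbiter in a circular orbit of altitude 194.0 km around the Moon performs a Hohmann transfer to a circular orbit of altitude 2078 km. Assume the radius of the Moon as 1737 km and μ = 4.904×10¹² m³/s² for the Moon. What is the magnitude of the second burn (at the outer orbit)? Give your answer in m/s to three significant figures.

Δv ≈ 204 m/s

r₁ = 1737 + 194.0 = 1931.0 km = 1.9310×10⁶ m.
r₂ = 1737 + 2078 = 3815.0 km = 3.8150×10⁶ m.
Transfer ellipse a_t = (r₁ + r₂)/2 = 2.873×10⁶ m.
At r₁: circular v_c1 = √(μ/r₁) = 1594 m/s; transfer-perilune v_p = √[μ(2/r₁ − 1/a_t)] = 1836 m/s.
At r₂: circular v_c2 = √(μ/r₂) = 1134 m/s; transfer-apolune v_a = √[μ(2/r₂ − 1/a_t)] = 929.5 m/s.
Δv₂ = v_c2 − v_a = 204.3 m/s.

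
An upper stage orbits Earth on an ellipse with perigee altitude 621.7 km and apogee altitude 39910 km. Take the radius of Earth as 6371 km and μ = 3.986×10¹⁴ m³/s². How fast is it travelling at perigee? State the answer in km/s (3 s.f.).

v ≈ 9.95 km/s

r_p = 6371 + 621.7 = 6992.7 km = 6.9927×10⁶ m.
r_a = 6371 + 39910 = 46281 km = 4.6281×10⁷ m.
Semi-major axis a = (r_p + r_a)/2 = 26637 km = 2.664×10⁷ m.
Vis-viva: v² = μ(2/r − 1/a) = 3.986×10¹⁴ × (2.860×10⁻⁷ − 3.754×10⁻⁸) = 9.904×10⁷ m²/s².
v = 9952 m/s = 9.952 km/s.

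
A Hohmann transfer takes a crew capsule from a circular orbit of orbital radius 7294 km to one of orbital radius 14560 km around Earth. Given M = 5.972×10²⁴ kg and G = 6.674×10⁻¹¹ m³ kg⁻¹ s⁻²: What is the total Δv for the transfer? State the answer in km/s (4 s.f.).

Δv_total ≈ 2.098 km/s

μ = GM = 6.674×10⁻¹¹ × 5.972×10²⁴ = 3.986×10¹⁴ m³/s².
r₁ = 7294 km = 7.294×10⁶ m.
r₂ = 14560 km = 1.456×10⁷ m.
Transfer ellipse a_t = (r₁ + r₂)/2 = 1.093×10⁷ m.
At r₁: circular v_c1 = √(μ/r₁) = 7392 m/s; transfer-perigee v_p = √[μ(2/r₁ − 1/a_t)] = 8533 m/s.
Δv₁ = v_p − v_c1 = 1141 m/s.
At r₂: circular v_c2 = √(μ/r₂) = 5232 m/s; transfer-apogee v_a = √[μ(2/r₂ − 1/a_t)] = 4275 m/s.
Δv₂ = v_c2 − v_a = 957.4 m/s.
Total Δv = Δv₁ + Δv₂ = 2098 m/s = 2.098 km/s.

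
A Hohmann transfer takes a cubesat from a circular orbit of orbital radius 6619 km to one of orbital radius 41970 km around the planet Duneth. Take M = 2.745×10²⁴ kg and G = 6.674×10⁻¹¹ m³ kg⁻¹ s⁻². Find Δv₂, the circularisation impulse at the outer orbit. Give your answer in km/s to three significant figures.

μ = GM = 6.674×10⁻¹¹ × 2.745×10²⁴ = 1.832×10¹⁴ m³/s².
r₁ = 6619 km = 6.619×10⁶ m.
r₂ = 41970 km = 4.197×10⁷ m.
Transfer ellipse a_t = (r₁ + r₂)/2 = 2.429×10⁷ m.
At r₁: circular v_c1 = √(μ/r₁) = 5261 m/s; transfer-periapsis v_p = √[μ(2/r₁ − 1/a_t)] = 6915 m/s.
At r₂: circular v_c2 = √(μ/r₂) = 2089 m/s; transfer-apoapsis v_a = √[μ(2/r₂ − 1/a_t)] = 1091 m/s.
Δv₂ = v_c2 − v_a = 998.7 m/s.
= 0.9987 km/s.

Δv ≈ 0.999 km/s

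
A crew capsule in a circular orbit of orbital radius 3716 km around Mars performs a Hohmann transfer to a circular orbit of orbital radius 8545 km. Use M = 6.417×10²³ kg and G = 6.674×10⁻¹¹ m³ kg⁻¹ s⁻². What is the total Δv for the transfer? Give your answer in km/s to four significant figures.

μ = GM = 6.674×10⁻¹¹ × 6.417×10²³ = 4.283×10¹³ m³/s².
r₁ = 3716 km = 3.716×10⁶ m.
r₂ = 8545 km = 8.545×10⁶ m.
Transfer ellipse a_t = (r₁ + r₂)/2 = 6.130×10⁶ m.
At r₁: circular v_c1 = √(μ/r₁) = 3395 m/s; transfer-periapsis v_p = √[μ(2/r₁ − 1/a_t)] = 4008 m/s.
Δv₁ = v_p − v_c1 = 613.2 m/s.
At r₂: circular v_c2 = √(μ/r₂) = 2239 m/s; transfer-apoapsis v_a = √[μ(2/r₂ − 1/a_t)] = 1743 m/s.
Δv₂ = v_c2 − v_a = 495.8 m/s.
Total Δv = Δv₁ + Δv₂ = 1109 m/s = 1.109 km/s.

Δv_total ≈ 1.109 km/s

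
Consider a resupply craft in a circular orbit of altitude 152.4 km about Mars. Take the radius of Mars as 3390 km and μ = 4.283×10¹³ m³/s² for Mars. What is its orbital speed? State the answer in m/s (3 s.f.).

v ≈ 3480 m/s

r = 3390 + 152.4 = 3542.4 km = 3.5424×10⁶ m.
For a circular orbit v = √(μ/r) = √(4.283×10¹³ / 3.542×10⁶) = √(1.209×10⁷) = 3477 m/s.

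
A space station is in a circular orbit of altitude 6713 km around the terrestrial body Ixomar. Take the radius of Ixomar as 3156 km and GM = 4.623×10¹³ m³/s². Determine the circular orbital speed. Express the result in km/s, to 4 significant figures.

r = 3156 + 6713 = 9869.0 km = 9.8690×10⁶ m.
For a circular orbit v = √(μ/r) = √(4.623×10¹³ / 9.869×10⁶) = √(4.684×10⁶) = 2164 m/s.
That is 2.164 km/s.

v ≈ 2.164 km/s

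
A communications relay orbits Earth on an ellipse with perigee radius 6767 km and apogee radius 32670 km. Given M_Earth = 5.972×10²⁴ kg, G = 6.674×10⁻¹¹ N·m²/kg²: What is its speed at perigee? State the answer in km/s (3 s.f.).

μ = GM = 6.674×10⁻¹¹ × 5.972×10²⁴ = 3.986×10¹⁴ m³/s².
Semi-major axis a = (r_p + r_a)/2 = 19718 km = 1.972×10⁷ m.
Vis-viva: v² = μ(2/r − 1/a) = 3.986×10¹⁴ × (2.956×10⁻⁷ − 5.071×10⁻⁸) = 9.759×10⁷ m²/s².
v = 9879 m/s = 9.879 km/s.

v ≈ 9.88 km/s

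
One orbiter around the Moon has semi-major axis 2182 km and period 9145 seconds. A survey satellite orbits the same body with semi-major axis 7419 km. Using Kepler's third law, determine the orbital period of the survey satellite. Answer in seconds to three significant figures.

Kepler's third law: T² ∝ a³, so T₂ = T₁ (a₂/a₁)^(3/2).
a₂/a₁ = 3.400, (a₂/a₁)^(3/2) = 6.270.
T₂ = 9145 × 6.270 = 57330 seconds.

T₂ ≈ 57300 seconds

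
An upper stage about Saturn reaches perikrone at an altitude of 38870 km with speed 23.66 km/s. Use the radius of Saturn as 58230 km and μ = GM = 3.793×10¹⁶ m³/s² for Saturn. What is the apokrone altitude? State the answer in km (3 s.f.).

apokrone altitude ≈ 1.87×10⁵ km

r_p = 58230 + 38870 = 97100 km = 9.710×10⁷ m.
Specific energy ε = v²/2 − μ/r = -1.107×10⁸ J/kg, so a = −μ/(2ε) = 1.713×10⁸ m.
The apsides satisfy r_p + r_a = 2a, so the apokrone radius is 2a − r_p = 2.454×10⁸ m = 2.4544×10⁵ km.
Apokrone altitude = 2.4544×10⁵ − 58230 = 1.8721×10⁵ km.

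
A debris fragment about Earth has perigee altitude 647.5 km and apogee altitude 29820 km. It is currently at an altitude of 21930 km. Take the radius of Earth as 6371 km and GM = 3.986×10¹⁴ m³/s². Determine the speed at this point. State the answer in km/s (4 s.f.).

v ≈ 3.118 km/s

r_p = 6371 + 647.5 = 7018.5 km = 7.0185×10⁶ m.
r_a = 6371 + 29820 = 36191 km = 3.6191×10⁷ m.
r = 6371 + 21930 = 28301 km = 2.830×10⁷ m.
Semi-major axis a = (r_p + r_a)/2 = 21605 km = 2.160×10⁷ m.
Vis-viva: v² = μ(2/r − 1/a) = 3.986×10¹⁴ × (7.067×10⁻⁸ − 4.629×10⁻⁸) = 9.719×10⁶ m²/s².
v = 3118 m/s = 3.118 km/s.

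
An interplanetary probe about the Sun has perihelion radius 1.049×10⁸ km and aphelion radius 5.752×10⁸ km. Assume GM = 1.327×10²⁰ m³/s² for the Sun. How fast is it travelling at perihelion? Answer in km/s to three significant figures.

Semi-major axis a = (r_p + r_a)/2 = 3.4005×10⁸ km = 3.400×10¹¹ m.
Vis-viva: v² = μ(2/r − 1/a) = 1.327×10²⁰ × (1.907×10⁻¹¹ − 2.941×10⁻¹²) = 2.140×10⁹ m²/s².
v = 46260 m/s = 46.26 km/s.

v ≈ 46.3 km/s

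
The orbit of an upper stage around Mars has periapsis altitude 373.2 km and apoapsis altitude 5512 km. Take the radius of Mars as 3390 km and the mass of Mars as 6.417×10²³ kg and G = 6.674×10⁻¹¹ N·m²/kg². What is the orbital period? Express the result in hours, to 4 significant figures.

μ = GM = 6.674×10⁻¹¹ × 6.417×10²³ = 4.283×10¹³ m³/s².
r_p = 3390 + 373.2 = 3763.2 km = 3.7632×10⁶ m.
r_a = 3390 + 5512 = 8902.0 km = 8.9020×10⁶ m.
Semi-major axis a = (r_p + r_a)/2 = (3763.2 + 8902.0)/2 = 6332.6 km = 6.333×10⁶ m.
By Kepler's third law T = 2π√(a³/μ) = 2π × 2.435×10³ = 1.530×10⁴ s.
= 4.250 hours.

T ≈ 4.250 hours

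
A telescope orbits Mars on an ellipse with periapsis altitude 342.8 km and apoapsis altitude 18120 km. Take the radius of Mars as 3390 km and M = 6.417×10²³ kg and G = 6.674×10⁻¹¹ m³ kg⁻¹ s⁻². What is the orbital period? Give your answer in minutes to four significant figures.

μ = GM = 6.674×10⁻¹¹ × 6.417×10²³ = 4.283×10¹³ m³/s².
r_p = 3390 + 342.8 = 3732.8 km = 3.7328×10⁶ m.
r_a = 3390 + 18120 = 21510 km = 2.1510×10⁷ m.
Semi-major axis a = (r_p + r_a)/2 = (3732.8 + 21510)/2 = 12621 km = 1.262×10⁷ m.
By Kepler's third law T = 2π√(a³/μ) = 2π × 6.852×10³ = 4.305×10⁴ s.
= 717.5 minutes.

T ≈ 717.5 minutes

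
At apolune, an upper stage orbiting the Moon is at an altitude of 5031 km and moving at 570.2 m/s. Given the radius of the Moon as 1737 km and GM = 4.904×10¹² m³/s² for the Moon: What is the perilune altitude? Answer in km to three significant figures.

r_a = 1737 + 5031 = 6768.0 km = 6.768×10⁶ m.
Specific energy ε = v²/2 − μ/r = -5.620×10⁵ J/kg, so a = −μ/(2ε) = 4.363×10⁶ m.
The apsides satisfy r_p + r_a = 2a, so the perilune radius is 2a − r_a = 1.958×10⁶ m = 1957.6 km.
Perilune altitude = 1957.6 − 1737 = 220.63 km.

perilune altitude ≈ 221 km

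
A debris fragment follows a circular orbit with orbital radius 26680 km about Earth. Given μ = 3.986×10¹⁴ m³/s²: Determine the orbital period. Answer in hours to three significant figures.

r = 26680 km = 2.668×10⁷ m.
Kepler's third law: T = 2π√(r³/μ) = 2π√((2.668×10⁷)³ / 3.986×10¹⁴).
r³/μ = 4.765×10⁷ s², so T = 2π × 6.903×10³ = 4.337×10⁴ s.
Converting: 4.337×10⁴ s ÷ 3600 = 12.05 hours.

T ≈ 12.0 hours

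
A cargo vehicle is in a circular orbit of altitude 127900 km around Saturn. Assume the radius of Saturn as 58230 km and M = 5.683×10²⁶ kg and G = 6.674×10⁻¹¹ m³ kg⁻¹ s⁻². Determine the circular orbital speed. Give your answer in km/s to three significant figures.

v ≈ 14.3 km/s

μ = GM = 6.674×10⁻¹¹ × 5.683×10²⁶ = 3.793×10¹⁶ m³/s².
r = 58230 + 127900 = 186130 km = 1.8613×10⁸ m.
For a circular orbit v = √(μ/r) = √(3.793×10¹⁶ / 1.861×10⁸) = √(2.038×10⁸) = 14270 m/s.
That is 14.27 km/s.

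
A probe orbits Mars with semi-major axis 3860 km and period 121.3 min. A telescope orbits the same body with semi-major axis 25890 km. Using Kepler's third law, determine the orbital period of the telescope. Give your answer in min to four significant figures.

T₂ ≈ 2107 min

Kepler's third law: T² ∝ a³, so T₂ = T₁ (a₂/a₁)^(3/2).
a₂/a₁ = 6.707, (a₂/a₁)^(3/2) = 17.37.
T₂ = 121.3 × 17.37 = 2107 min.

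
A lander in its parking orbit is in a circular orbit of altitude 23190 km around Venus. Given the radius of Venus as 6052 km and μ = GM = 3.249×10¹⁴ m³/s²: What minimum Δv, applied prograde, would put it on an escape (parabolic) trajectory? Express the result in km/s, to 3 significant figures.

Δv ≈ 1.38 km/s

r = 6052 + 23190 = 29242 km = 2.9242×10⁷ m.
Circular speed v_c = √(μ/r) = 3333 m/s.
Escape speed v_esc = √(2μ/r) = √2 × v_c = 4714 m/s.
Δv = v_esc − v_c = 1381 m/s = 1.381 km/s.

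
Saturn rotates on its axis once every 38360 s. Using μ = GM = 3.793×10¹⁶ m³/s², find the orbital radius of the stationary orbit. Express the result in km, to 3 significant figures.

r_sync ≈ 1.12×10⁵ km

A synchronous orbit has period T, so by Kepler's third law a = (μT²/4π²)^(1/3).
μT²/4π² = 3.793×10¹⁶ × (3.836×10⁴)² / 39.48 = 1.414×10²⁴ m³.
a = 1.122×10⁸ m = 1.1223×10⁵ km.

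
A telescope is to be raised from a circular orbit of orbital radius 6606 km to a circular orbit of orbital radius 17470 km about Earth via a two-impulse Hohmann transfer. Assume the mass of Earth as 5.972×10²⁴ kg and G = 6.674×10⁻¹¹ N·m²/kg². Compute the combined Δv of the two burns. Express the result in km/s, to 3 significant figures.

μ = GM = 6.674×10⁻¹¹ × 5.972×10²⁴ = 3.986×10¹⁴ m³/s².
r₁ = 6606 km = 6.606×10⁶ m.
r₂ = 17470 km = 1.747×10⁷ m.
Transfer ellipse a_t = (r₁ + r₂)/2 = 1.204×10⁷ m.
At r₁: circular v_c1 = √(μ/r₁) = 7768 m/s; transfer-perigee v_p = √[μ(2/r₁ − 1/a_t)] = 9357 m/s.
Δv₁ = v_p − v_c1 = 1590 m/s.
At r₂: circular v_c2 = √(μ/r₂) = 4776 m/s; transfer-apogee v_a = √[μ(2/r₂ − 1/a_t)] = 3538 m/s.
Δv₂ = v_c2 − v_a = 1238 m/s.
Total Δv = Δv₁ + Δv₂ = 2828 m/s = 2.828 km/s.

Δv_total ≈ 2.83 km/s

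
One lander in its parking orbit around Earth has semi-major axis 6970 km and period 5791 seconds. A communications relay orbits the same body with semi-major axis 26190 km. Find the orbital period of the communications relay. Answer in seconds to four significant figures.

T₂ ≈ 42180 seconds

Kepler's third law: T² ∝ a³, so T₂ = T₁ (a₂/a₁)^(3/2).
a₂/a₁ = 3.758, (a₂/a₁)^(3/2) = 7.284.
T₂ = 5791 × 7.284 = 42180 seconds.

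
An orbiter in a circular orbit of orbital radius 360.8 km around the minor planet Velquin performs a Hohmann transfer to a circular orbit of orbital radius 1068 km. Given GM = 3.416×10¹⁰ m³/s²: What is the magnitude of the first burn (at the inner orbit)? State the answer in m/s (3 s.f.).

Δv ≈ 68.5 m/s

r₁ = 360.8 km = 3.608×10⁵ m.
r₂ = 1068 km = 1.068×10⁶ m.
Transfer ellipse a_t = (r₁ + r₂)/2 = 7.144×10⁵ m.
At r₁: circular v_c1 = √(μ/r₁) = 307.7 m/s; transfer-periapsis v_p = √[μ(2/r₁ − 1/a_t)] = 376.2 m/s.
Δv₁ = v_p − v_c1 = 68.52 m/s.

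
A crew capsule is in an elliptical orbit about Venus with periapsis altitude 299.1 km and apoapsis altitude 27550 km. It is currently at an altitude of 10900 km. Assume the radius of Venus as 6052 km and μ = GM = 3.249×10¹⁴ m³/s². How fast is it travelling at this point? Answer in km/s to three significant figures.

v ≈ 4.70 km/s

r_p = 6052 + 299.1 = 6351.1 km = 6.3511×10⁶ m.
r_a = 6052 + 27550 = 33602 km = 3.3602×10⁷ m.
r = 6052 + 10900 = 16952 km = 1.695×10⁷ m.
Semi-major axis a = (r_p + r_a)/2 = 19977 km = 1.998×10⁷ m.
Vis-viva: v² = μ(2/r − 1/a) = 3.249×10¹⁴ × (1.180×10⁻⁷ − 5.006×10⁻⁸) = 2.207×10⁷ m²/s².
v = 4698 m/s = 4.698 km/s.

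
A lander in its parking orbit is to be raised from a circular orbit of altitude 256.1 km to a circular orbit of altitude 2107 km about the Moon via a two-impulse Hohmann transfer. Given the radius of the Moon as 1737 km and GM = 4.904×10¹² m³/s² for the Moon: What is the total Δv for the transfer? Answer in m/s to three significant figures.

r₁ = 1737 + 256.1 = 1993.1 km = 1.9931×10⁶ m.
r₂ = 1737 + 2107 = 3844.0 km = 3.8440×10⁶ m.
Transfer ellipse a_t = (r₁ + r₂)/2 = 2.919×10⁶ m.
At r₁: circular v_c1 = √(μ/r₁) = 1569 m/s; transfer-perilune v_p = √[μ(2/r₁ − 1/a_t)] = 1800 m/s.
Δv₁ = v_p − v_c1 = 231.6 m/s.
At r₂: circular v_c2 = √(μ/r₂) = 1129 m/s; transfer-apolune v_a = √[μ(2/r₂ − 1/a_t)] = 933.4 m/s.
Δv₂ = v_c2 − v_a = 196.1 m/s.
Total Δv = Δv₁ + Δv₂ = 427.7 m/s.

Δv_total ≈ 428 m/s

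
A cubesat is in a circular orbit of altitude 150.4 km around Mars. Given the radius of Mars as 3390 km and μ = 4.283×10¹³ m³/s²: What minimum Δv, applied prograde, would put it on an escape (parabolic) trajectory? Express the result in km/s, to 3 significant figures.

Δv ≈ 1.44 km/s

r = 3390 + 150.4 = 3540.4 km = 3.5404×10⁶ m.
Circular speed v_c = √(μ/r) = 3478 m/s.
Escape speed v_esc = √(2μ/r) = √2 × v_c = 4919 m/s.
Δv = v_esc − v_c = 1441 m/s = 1.441 km/s.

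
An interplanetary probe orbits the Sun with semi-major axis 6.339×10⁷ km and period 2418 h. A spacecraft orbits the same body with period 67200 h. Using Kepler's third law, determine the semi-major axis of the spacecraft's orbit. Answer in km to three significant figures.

a₂ ≈ 5.82×10⁸ km

Kepler's third law: a³ ∝ T², so a₂ = a₁ (T₂/T₁)^(2/3).
T₂/T₁ = 27.79, (T₂/T₁)^(2/3) = 9.175.
a₂ = 6.339×10⁷ × 9.175 = 5.816×10⁸ km.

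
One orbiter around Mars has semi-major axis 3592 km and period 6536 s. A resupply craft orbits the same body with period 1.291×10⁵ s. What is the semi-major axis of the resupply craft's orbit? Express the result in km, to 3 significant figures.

Kepler's third law: a³ ∝ T², so a₂ = a₁ (T₂/T₁)^(2/3).
T₂/T₁ = 19.75, (T₂/T₁)^(2/3) = 7.307.
a₂ = 3592 × 7.307 = 26250 km.

a₂ ≈ 26200 km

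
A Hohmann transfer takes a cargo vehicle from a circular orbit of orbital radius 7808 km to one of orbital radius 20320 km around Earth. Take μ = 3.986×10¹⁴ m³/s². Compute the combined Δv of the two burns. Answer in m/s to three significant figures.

r₁ = 7808 km = 7.808×10⁶ m.
r₂ = 20320 km = 2.032×10⁷ m.
Transfer ellipse a_t = (r₁ + r₂)/2 = 1.406×10⁷ m.
At r₁: circular v_c1 = √(μ/r₁) = 7145 m/s; transfer-perigee v_p = √[μ(2/r₁ − 1/a_t)] = 8588 m/s.
Δv₁ = v_p − v_c1 = 1443 m/s.
At r₂: circular v_c2 = √(μ/r₂) = 4429 m/s; transfer-apogee v_a = √[μ(2/r₂ − 1/a_t)] = 3300 m/s.
Δv₂ = v_c2 − v_a = 1129 m/s.
Total Δv = Δv₁ + Δv₂ = 2572 m/s.

Δv_total ≈ 2570 m/s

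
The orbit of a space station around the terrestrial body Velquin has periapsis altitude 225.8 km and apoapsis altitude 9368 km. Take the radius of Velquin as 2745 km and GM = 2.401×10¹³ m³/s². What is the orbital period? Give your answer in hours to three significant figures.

T ≈ 7.38 hours

r_p = 2745 + 225.8 = 2970.8 km = 2.9708×10⁶ m.
r_a = 2745 + 9368 = 12113 km = 1.2113×10⁷ m.
Semi-major axis a = (r_p + r_a)/2 = (2970.8 + 12113)/2 = 7541.9 km = 7.542×10⁶ m.
By Kepler's third law T = 2π√(a³/μ) = 2π × 4.227×10³ = 2.656×10⁴ s.
= 7.377 hours.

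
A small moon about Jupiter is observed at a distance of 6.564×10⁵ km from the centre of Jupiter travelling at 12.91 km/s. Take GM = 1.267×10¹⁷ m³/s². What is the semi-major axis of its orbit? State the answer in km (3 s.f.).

a ≈ 5.78×10⁵ km

r = 6.564×10⁸ m.
Vis-viva rearranged: 1/a = 2/r − v²/μ = 3.047×10⁻⁹ − 1.315×10⁻⁹ = 1.731×10⁻⁹ m⁻¹.
a = 5.775×10⁸ m = 5.7754×10⁵ km.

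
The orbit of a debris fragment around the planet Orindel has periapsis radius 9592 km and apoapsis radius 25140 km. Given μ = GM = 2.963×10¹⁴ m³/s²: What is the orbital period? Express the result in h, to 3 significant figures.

T ≈ 7.34 h

Semi-major axis a = (r_p + r_a)/2 = (9592.0 + 25140)/2 = 17366 km = 1.737×10⁷ m.
By Kepler's third law T = 2π√(a³/μ) = 2π × 4.204×10³ = 2.642×10⁴ s.
= 7.338 h.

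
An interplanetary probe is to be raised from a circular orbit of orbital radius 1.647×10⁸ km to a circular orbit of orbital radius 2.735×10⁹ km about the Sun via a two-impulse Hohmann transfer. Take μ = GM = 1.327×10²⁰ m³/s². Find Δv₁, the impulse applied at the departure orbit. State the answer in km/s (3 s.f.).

Δv ≈ 10.6 km/s

r₁ = 1.647×10⁸ km = 1.647×10¹¹ m.
r₂ = 2.735×10⁹ km = 2.735×10¹² m.
Transfer ellipse a_t = (r₁ + r₂)/2 = 1.450×10¹² m.
At r₁: circular v_c1 = √(μ/r₁) = 28380 m/s; transfer-perihelion v_p = √[μ(2/r₁ − 1/a_t)] = 38990 m/s.
Δv₁ = v_p − v_c1 = 10600 m/s.
= 10.60 km/s.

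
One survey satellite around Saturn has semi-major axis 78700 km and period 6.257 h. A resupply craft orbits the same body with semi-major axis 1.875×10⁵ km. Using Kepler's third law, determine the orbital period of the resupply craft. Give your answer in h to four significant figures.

Kepler's third law: T² ∝ a³, so T₂ = T₁ (a₂/a₁)^(3/2).
a₂/a₁ = 2.382, (a₂/a₁)^(3/2) = 3.677.
T₂ = 6.257 × 3.677 = 23.01 h.

T₂ ≈ 23.01 h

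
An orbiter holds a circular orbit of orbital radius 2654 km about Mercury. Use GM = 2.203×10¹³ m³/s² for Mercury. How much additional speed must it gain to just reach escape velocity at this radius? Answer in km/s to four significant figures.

r = 2654 km = 2.654×10⁶ m.
Circular speed v_c = √(μ/r) = 2881 m/s.
Escape speed v_esc = √(2μ/r) = √2 × v_c = 4074 m/s.
Δv = v_esc − v_c = 1193 m/s = 1.193 km/s.

Δv ≈ 1.193 km/s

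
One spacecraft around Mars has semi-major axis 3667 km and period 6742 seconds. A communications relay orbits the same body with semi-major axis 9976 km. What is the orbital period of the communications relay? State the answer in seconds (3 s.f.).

Kepler's third law: T² ∝ a³, so T₂ = T₁ (a₂/a₁)^(3/2).
a₂/a₁ = 2.720, (a₂/a₁)^(3/2) = 4.487.
T₂ = 6742 × 4.487 = 30250 seconds.

T₂ ≈ 30300 seconds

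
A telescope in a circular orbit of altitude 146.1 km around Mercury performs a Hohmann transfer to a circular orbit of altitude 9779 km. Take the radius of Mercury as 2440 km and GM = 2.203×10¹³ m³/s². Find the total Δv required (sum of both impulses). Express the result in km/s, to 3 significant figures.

Δv_total ≈ 1.38 km/s

r₁ = 2440 + 146.1 = 2586.1 km = 2.5861×10⁶ m.
r₂ = 2440 + 9779 = 12219 km = 1.2219×10⁷ m.
Transfer ellipse a_t = (r₁ + r₂)/2 = 7.403×10⁶ m.
At r₁: circular v_c1 = √(μ/r₁) = 2919 m/s; transfer-periherm v_p = √[μ(2/r₁ − 1/a_t)] = 3750 m/s.
Δv₁ = v_p − v_c1 = 831.2 m/s.
At r₂: circular v_c2 = √(μ/r₂) = 1343 m/s; transfer-apoherm v_a = √[μ(2/r₂ − 1/a_t)] = 793.6 m/s.
Δv₂ = v_c2 − v_a = 549.1 m/s.
Total Δv = Δv₁ + Δv₂ = 1380 m/s = 1.380 km/s.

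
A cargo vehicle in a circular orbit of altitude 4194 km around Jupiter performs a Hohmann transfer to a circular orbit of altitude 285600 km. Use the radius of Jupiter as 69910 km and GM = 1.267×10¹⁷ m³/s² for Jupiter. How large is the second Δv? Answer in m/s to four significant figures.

Δv ≈ 7790 m/s

r₁ = 69910 + 4194 = 74104 km = 7.4104×10⁷ m.
r₂ = 69910 + 285600 = 355510 km = 3.5551×10⁸ m.
Transfer ellipse a_t = (r₁ + r₂)/2 = 2.148×10⁸ m.
At r₁: circular v_c1 = √(μ/r₁) = 41350 m/s; transfer-perijove v_p = √[μ(2/r₁ − 1/a_t)] = 53190 m/s.
At r₂: circular v_c2 = √(μ/r₂) = 18880 m/s; transfer-apojove v_a = √[μ(2/r₂ − 1/a_t)] = 11090 m/s.
Δv₂ = v_c2 − v_a = 7790 m/s.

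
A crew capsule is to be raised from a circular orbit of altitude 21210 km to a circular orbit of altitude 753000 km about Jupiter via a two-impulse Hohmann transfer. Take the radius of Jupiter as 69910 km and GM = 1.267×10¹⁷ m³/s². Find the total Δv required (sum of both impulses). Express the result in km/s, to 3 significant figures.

Δv_total ≈ 19.6 km/s

r₁ = 69910 + 21210 = 91120 km = 9.1120×10⁷ m.
r₂ = 69910 + 753000 = 822910 km = 8.2291×10⁸ m.
Transfer ellipse a_t = (r₁ + r₂)/2 = 4.570×10⁸ m.
At r₁: circular v_c1 = √(μ/r₁) = 37290 m/s; transfer-perijove v_p = √[μ(2/r₁ − 1/a_t)] = 50040 m/s.
Δv₁ = v_p − v_c1 = 12750 m/s.
At r₂: circular v_c2 = √(μ/r₂) = 12410 m/s; transfer-apojove v_a = √[μ(2/r₂ − 1/a_t)] = 5541 m/s.
Δv₂ = v_c2 − v_a = 6868 m/s.
Total Δv = Δv₁ + Δv₂ = 19620 m/s = 19.62 km/s.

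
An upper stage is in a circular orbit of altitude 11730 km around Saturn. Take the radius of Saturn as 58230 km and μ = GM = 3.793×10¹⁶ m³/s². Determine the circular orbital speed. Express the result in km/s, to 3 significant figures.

r = 58230 + 11730 = 69960 km = 6.9960×10⁷ m.
For a circular orbit v = √(μ/r) = √(3.793×10¹⁶ / 6.996×10⁷) = √(5.422×10⁸) = 23280 m/s.
That is 23.28 km/s.

v ≈ 23.3 km/s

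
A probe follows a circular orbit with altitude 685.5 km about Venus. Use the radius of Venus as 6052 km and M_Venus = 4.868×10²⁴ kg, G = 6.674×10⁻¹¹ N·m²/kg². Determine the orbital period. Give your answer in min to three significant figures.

μ = GM = 6.674×10⁻¹¹ × 4.868×10²⁴ = 3.249×10¹⁴ m³/s².
r = 6052 + 685.5 = 6737.5 km = 6.7375×10⁶ m.
Kepler's third law: T = 2π√(r³/μ) = 2π√((6.738×10⁶)³ / 3.249×10¹⁴).
r³/μ = 9.414×10⁵ s², so T = 2π × 9.702×10² = 6.096×10³ s.
Converting: 6.096×10³ s ÷ 60.00 = 101.6 min.

T ≈ 102 min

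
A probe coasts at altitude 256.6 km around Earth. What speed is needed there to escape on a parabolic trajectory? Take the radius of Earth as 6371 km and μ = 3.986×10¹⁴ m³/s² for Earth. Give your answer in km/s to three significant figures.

v_esc ≈ 11.0 km/s

r = 6371 + 256.6 = 6627.6 km = 6.6276×10⁶ m.
Escape speed v_esc = √(2μ/r) = √(2 × 3.986×10¹⁴ / 6.628×10⁶) = √(1.203×10⁸) = 10970 m/s.
= 10.97 km/s.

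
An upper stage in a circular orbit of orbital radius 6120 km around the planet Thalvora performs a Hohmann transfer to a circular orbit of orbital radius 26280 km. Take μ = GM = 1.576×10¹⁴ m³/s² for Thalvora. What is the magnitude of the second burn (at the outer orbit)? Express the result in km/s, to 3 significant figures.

Δv ≈ 0.944 km/s

r₁ = 6120 km = 6.120×10⁶ m.
r₂ = 26280 km = 2.628×10⁷ m.
Transfer ellipse a_t = (r₁ + r₂)/2 = 1.620×10⁷ m.
At r₁: circular v_c1 = √(μ/r₁) = 5075 m/s; transfer-periapsis v_p = √[μ(2/r₁ − 1/a_t)] = 6463 m/s.
At r₂: circular v_c2 = √(μ/r₂) = 2449 m/s; transfer-apoapsis v_a = √[μ(2/r₂ − 1/a_t)] = 1505 m/s.
Δv₂ = v_c2 − v_a = 943.7 m/s.
= 0.9437 km/s.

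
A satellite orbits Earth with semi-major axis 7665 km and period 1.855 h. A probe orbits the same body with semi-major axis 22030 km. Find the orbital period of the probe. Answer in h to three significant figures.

Kepler's third law: T² ∝ a³, so T₂ = T₁ (a₂/a₁)^(3/2).
a₂/a₁ = 2.874, (a₂/a₁)^(3/2) = 4.873.
T₂ = 1.855 × 4.873 = 9.039 h.

T₂ ≈ 9.04 h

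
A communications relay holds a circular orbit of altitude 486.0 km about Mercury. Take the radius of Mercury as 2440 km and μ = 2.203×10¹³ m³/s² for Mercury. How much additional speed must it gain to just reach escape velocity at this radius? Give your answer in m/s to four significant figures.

Δv ≈ 1137 m/s

r = 2440 + 486.0 = 2926.0 km = 2.9260×10⁶ m.
Circular speed v_c = √(μ/r) = 2744 m/s.
Escape speed v_esc = √(2μ/r) = √2 × v_c = 3880 m/s.
Δv = v_esc − v_c = 1137 m/s.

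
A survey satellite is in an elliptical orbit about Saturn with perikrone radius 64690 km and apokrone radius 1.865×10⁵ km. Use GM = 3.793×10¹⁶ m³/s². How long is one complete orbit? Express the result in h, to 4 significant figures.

Semi-major axis a = (r_p + r_a)/2 = (64690 + 1.8650×10⁵)/2 = 1.2560×10⁵ km = 1.256×10⁸ m.
By Kepler's third law T = 2π√(a³/μ) = 2π × 7.227×10³ = 4.541×10⁴ s.
= 12.61 h.

T ≈ 12.61 h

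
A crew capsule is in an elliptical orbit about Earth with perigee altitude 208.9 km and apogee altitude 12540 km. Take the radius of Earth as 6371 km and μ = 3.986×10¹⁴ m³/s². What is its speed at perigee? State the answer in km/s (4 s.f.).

v ≈ 9.481 km/s

r_p = 6371 + 208.9 = 6579.9 km = 6.5799×10⁶ m.
r_a = 6371 + 12540 = 18911 km = 1.8911×10⁷ m.
Semi-major axis a = (r_p + r_a)/2 = 12745 km = 1.275×10⁷ m.
Vis-viva: v² = μ(2/r − 1/a) = 3.986×10¹⁴ × (3.040×10⁻⁷ − 7.846×10⁻⁸) = 8.988×10⁷ m²/s².
v = 9481 m/s = 9.481 km/s.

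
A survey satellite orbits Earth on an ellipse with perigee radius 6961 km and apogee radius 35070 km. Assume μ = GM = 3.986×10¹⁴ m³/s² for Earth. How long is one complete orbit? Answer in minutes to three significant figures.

Semi-major axis a = (r_p + r_a)/2 = (6961.0 + 35070)/2 = 21016 km = 2.102×10⁷ m.
By Kepler's third law T = 2π√(a³/μ) = 2π × 4.825×10³ = 3.032×10⁴ s.
= 505.3 minutes.

T ≈ 505 minutes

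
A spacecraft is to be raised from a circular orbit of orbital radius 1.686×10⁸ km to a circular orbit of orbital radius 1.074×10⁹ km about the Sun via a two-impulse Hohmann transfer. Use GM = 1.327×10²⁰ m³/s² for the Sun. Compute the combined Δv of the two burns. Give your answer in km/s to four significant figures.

Δv_total ≈ 14.16 km/s

r₁ = 1.686×10⁸ km = 1.686×10¹¹ m.
r₂ = 1.074×10⁹ km = 1.074×10¹² m.
Transfer ellipse a_t = (r₁ + r₂)/2 = 6.213×10¹¹ m.
At r₁: circular v_c1 = √(μ/r₁) = 28050 m/s; transfer-perihelion v_p = √[μ(2/r₁ − 1/a_t)] = 36890 m/s.
Δv₁ = v_p − v_c1 = 8831 m/s.
At r₂: circular v_c2 = √(μ/r₂) = 11120 m/s; transfer-aphelion v_a = √[μ(2/r₂ − 1/a_t)] = 5790 m/s.
Δv₂ = v_c2 − v_a = 5325 m/s.
Total Δv = Δv₁ + Δv₂ = 14160 m/s = 14.16 km/s.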